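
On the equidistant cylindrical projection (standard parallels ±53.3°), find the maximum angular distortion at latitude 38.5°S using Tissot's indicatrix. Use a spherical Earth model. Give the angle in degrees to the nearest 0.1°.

15.4°

The equidistant cylindrical projection with φ₀ = 53.3° has h = 1 (meridians true) and k = cos φ₀ / cos φ along parallels.
At 38.5°: h = 1.000, k = 0.7636; principal scales a = 1.000, b = 0.7636.
sin(ω/2) = (a − b)/(a + b) = 0.2364/1.764 = 0.1340, so ω = 2 arcsin(0.1340) ≈ 15.4°.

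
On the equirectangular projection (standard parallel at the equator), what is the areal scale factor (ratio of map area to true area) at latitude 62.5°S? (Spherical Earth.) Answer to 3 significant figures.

Plate carrée maps x = Rλ, y = Rφ. The meridian scale is h = 1 and the parallel scale is k = 1/cos φ = sec φ.
Areal scale = h·k = 1 × sec φ; at 62.5°, h = 1.000, k = 2.166, so h·k = 2.166.

2.17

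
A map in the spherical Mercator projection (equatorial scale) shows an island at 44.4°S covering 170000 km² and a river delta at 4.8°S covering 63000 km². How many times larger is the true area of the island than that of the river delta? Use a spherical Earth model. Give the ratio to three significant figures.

Mercator's areal exaggeration is sec²φ; hence true area = (apparent area) · cos²φ.
True area of island: 170000 × cos²(44.4°) = 170000 × 0.5105 = 86780 km².
True area of river delta: 63000 × cos²(4.8°) = 63000 × 0.9930 = 62560 km².
Ratio = 86780 / 62560 ≈ 1.39.

1.39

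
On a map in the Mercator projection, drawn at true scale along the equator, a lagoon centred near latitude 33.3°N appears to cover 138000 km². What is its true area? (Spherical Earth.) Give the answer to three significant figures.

96400 km²

Mercator is conformal, so the point scale is isotropic: h = k = sec φ = 1/cos φ.
Areal scale = k² = sec²φ = 1/cos²(33.3°) = 1/0.8358² = 1.431.
True area = apparent / (areal scale) = 138000 / 1.431 ≈ 96400 km².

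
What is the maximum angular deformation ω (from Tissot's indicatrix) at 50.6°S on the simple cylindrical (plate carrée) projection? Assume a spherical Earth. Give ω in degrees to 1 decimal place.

Plate carrée maps x = Rλ, y = Rφ. The meridian scale is h = 1 and the parallel scale is k = 1/cos φ = sec φ.
At 50.6°: h = 1.000, k = 1.575; principal scales a = 1.575, b = 1.000.
sin(ω/2) = (a − b)/(a + b) = 0.5755/2.575 = 0.2234, so ω = 2 arcsin(0.2234) ≈ 25.8°.

25.8°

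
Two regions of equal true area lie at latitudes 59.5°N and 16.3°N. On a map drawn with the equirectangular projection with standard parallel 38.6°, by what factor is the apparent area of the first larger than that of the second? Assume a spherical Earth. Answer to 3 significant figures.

With standard parallel φ₀ = 38.6°, the equirectangular projection gives x = Rλ cos φ₀, y = Rφ, so h = 1 and k = cos 38.6° / cos φ.
Areal scale at 59.5°: h·k = 1.000 × 1.540 = 1.540.
Areal scale at 16.3°: h·k = 1.000 × 0.8142 = 0.8142.
Ratio = 1.540/0.8142 ≈ 1.89.

1.89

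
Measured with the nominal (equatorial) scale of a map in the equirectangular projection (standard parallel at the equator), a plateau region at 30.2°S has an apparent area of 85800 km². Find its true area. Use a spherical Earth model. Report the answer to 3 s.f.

74200 km²

Plate carrée maps x = Rλ, y = Rφ. The meridian scale is h = 1 and the parallel scale is k = 1/cos φ = sec φ.
Areal scale = h·k = 1 × sec φ; at 30.2°, h = 1.000, k = 1.157, so h·k = 1.157.
True area = apparent / (areal scale) = 85800 / 1.157 ≈ 74200 km².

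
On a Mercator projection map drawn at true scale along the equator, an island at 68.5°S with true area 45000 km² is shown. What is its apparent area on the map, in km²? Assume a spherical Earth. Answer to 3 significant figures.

For Mercator, h = k = sec φ (a conformal cylindrical projection has a single point scale, 1/cos φ).
Areal scale = k² = sec²φ = 1/cos²(68.5°) = 1/0.3665² = 7.445.
Apparent area = 45000 × 7.445 ≈ 335000 km².

335000 km²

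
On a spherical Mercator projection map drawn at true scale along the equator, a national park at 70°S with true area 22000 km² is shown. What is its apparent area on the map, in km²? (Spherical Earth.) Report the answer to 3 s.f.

Mercator is conformal, so the point scale is isotropic: h = k = sec φ = 1/cos φ.
Areal scale = k² = sec²φ = 1/cos²(70°) = 1/0.3420² = 8.549.
Apparent area = 22000 × 8.549 ≈ 188000 km².

188000 km²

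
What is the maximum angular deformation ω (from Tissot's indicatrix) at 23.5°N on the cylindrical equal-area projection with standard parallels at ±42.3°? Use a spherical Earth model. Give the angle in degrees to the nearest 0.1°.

For cylindrical equal-area with standard parallel φ₀, h = cos φ / cos φ₀ and k = cos φ₀ / cos φ, so h·k = 1.
At 23.5°: h = 1.240, k = 0.8065; principal scales a = 1.240, b = 0.8065.
sin(ω/2) = (a − b)/(a + b) = 0.4334/2.046 = 0.2118, so ω = 2 arcsin(0.2118) ≈ 24.5°.

24.5°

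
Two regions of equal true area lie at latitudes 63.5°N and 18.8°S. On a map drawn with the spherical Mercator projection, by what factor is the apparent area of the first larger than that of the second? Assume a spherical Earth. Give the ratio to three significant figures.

4.50

Mercator areal scale is sec²φ.
At 63.5°: sec²(63.5°) = 1/0.4462² = 5.023.
At 18.8°: sec²(18.8°) = 1/0.9466² = 1.116.
Ratio = 5.023/1.116 = cos²(18.8°)/cos²(63.5°) ≈ 4.50.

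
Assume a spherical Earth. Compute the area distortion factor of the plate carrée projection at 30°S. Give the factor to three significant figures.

1.15

Plate carrée maps x = Rλ, y = Rφ. The meridian scale is h = 1 and the parallel scale is k = 1/cos φ = sec φ.
Areal scale = h·k = 1 × sec φ; at 30°, h = 1.000, k = 1.155, so h·k = 1.155.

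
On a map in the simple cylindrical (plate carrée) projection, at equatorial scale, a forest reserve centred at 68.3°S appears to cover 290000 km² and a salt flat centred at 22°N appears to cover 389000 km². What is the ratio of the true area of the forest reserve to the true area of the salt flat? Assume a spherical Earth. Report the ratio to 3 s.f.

0.297

On the plate carrée, areal scale = h·k = 1 × sec φ, so true area = apparent × cos φ.
True area of forest reserve: 290000 × cos(68.3°) = 290000 × 0.3697 = 107200 km².
True area of salt flat: 389000 × cos(22°) = 389000 × 0.9272 = 360700 km².
Ratio = 107200 / 360700 ≈ 0.297.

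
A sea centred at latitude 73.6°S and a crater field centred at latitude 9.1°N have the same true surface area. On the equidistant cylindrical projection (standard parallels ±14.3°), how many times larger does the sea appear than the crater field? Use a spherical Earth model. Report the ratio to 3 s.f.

3.50

The equidistant cylindrical projection with φ₀ = 14.3° has h = 1 (meridians true) and k = cos φ₀ / cos φ along parallels.
Areal scale at 73.6°: h·k = 1.000 × 3.432 = 3.432.
Areal scale at 9.1°: h·k = 1.000 × 0.9814 = 0.9814.
Ratio = 3.432/0.9814 ≈ 3.50.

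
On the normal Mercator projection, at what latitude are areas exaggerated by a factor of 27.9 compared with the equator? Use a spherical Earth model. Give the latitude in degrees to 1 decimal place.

Mercator areal scale is sec²φ.
sec²φ = 27.9  ⇒  cos²φ = 0.03584  ⇒  cos φ = 0.1893.
φ = arccos(0.1893) ≈ 79.1°.

79.1°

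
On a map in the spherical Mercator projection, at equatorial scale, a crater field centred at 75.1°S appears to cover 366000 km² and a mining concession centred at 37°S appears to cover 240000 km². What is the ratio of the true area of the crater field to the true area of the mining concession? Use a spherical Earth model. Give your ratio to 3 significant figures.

0.158

Since Mercator area scale is 1/cos²φ, the true area equals the apparent area multiplied by cos²φ.
True area of crater field: 366000 × cos²(75.1°) = 366000 × 0.06612 = 24200 km².
True area of mining concession: 240000 × cos²(37°) = 240000 × 0.6378 = 153100 km².
Ratio = 24200 / 153100 ≈ 0.158.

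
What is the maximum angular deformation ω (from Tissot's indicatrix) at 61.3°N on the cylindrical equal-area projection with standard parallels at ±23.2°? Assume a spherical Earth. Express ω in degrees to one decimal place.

For cylindrical equal-area with standard parallel φ₀, h = cos φ / cos φ₀ and k = cos φ₀ / cos φ, so h·k = 1.
At 61.3°: h = 0.5225, k = 1.914; principal scales a = 1.914, b = 0.5225.
sin(ω/2) = (a − b)/(a + b) = 1.392/2.436 = 0.5711, so ω = 2 arcsin(0.5711) ≈ 69.7°.

69.7°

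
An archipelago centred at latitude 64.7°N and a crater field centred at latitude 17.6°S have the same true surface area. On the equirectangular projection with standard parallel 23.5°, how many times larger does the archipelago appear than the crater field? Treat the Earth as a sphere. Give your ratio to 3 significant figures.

In the equirectangular projection with standard parallel φ₀ = 23.5° (x = Rλ cos φ₀, y = Rφ), meridians are true-scale (h = 1) and the parallel scale is k = cos φ₀ / cos φ.
Areal scale at 64.7°: h·k = 1.000 × 2.146 = 2.146.
Areal scale at 17.6°: h·k = 1.000 × 0.9621 = 0.9621.
Ratio = 2.146/0.9621 ≈ 2.23.

2.23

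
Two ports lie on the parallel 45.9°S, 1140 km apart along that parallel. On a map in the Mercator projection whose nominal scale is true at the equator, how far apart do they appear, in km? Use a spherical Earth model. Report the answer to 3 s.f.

1640 km

The Mercator projection is conformal; its linear scale factor is the same in every direction and equals sec φ = 1/cos φ.
Along the parallel, k = sec 45.9° = 1/0.6959 = 1.437.
Map distance = 1140 × 1.437 ≈ 1640 km.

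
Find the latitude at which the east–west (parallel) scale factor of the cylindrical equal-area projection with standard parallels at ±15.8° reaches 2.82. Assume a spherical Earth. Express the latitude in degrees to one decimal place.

Cylindrical equal-area (φ₀ = 15.8°): h = cos φ / cos 15.8° along meridians, k = cos 15.8° / cos φ along parallels; h·k = 1.
k = cos φ₀ / cos φ = 2.82  ⇒  cos φ = cos 15.8° / 2.82 = 0.3412.
φ = arccos(0.3412) ≈ 70.0°.

70.0°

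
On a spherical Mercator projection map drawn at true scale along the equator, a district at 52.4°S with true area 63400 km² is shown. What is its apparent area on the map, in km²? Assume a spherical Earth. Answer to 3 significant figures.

The Mercator projection is conformal; its linear scale factor is the same in every direction and equals sec φ = 1/cos φ.
Areal scale = k² = sec²φ = 1/cos²(52.4°) = 1/0.6101² = 2.686.
Apparent area = 63400 × 2.686 ≈ 170000 km².

170000 km²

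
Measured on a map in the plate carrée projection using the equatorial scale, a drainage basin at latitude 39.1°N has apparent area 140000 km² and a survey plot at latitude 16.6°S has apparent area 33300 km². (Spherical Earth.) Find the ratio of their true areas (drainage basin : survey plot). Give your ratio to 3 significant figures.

3.40

Plate carrée has h = 1 and k = sec φ, giving areal scale sec φ; true area = (apparent area) · cos φ.
True area of drainage basin: 140000 × cos(39.1°) = 140000 × 0.7760 = 108600 km².
True area of survey plot: 33300 × cos(16.6°) = 33300 × 0.9583 = 31910 km².
Ratio = 108600 / 31910 ≈ 3.40.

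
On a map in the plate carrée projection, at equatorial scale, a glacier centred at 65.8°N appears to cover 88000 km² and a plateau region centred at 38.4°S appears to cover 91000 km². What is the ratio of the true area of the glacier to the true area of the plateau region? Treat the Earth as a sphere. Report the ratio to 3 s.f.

0.506

Plate carrée has h = 1 and k = sec φ, giving areal scale sec φ; true area = (apparent area) · cos φ.
True area of glacier: 88000 × cos(65.8°) = 88000 × 0.4099 = 36070 km².
True area of plateau region: 91000 × cos(38.4°) = 91000 × 0.7837 = 71320 km².
Ratio = 36070 / 71320 ≈ 0.506.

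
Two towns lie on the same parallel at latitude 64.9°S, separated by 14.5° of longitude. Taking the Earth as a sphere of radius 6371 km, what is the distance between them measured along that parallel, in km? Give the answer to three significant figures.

Arc length along a parallel = R cos φ · Δλ (with Δλ in radians).
= 6371 × cos 64.9° × (14.5° × π/180) = 6371 × 0.4242 × 0.2531 ≈ 684 km.

684 km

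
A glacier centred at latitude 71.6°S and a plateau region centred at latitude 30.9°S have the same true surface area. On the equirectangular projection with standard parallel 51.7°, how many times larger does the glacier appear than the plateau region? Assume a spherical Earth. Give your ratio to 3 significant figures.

With standard parallel φ₀ = 51.7°, the equirectangular projection gives x = Rλ cos φ₀, y = Rφ, so h = 1 and k = cos 51.7° / cos φ.
Areal scale at 71.6°: h·k = 1.000 × 1.964 = 1.964.
Areal scale at 30.9°: h·k = 1.000 × 0.7223 = 0.7223.
Ratio = 1.964/0.7223 ≈ 2.72.

2.72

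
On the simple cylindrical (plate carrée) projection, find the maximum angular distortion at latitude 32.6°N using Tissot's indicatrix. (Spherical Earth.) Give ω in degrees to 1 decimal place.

9.8°

In the plate carrée (x = Rλ, y = Rφ), meridians are true-scale (h = 1) and parallels are stretched by k = sec φ.
At 32.6°: h = 1.000, k = 1.187; principal scales a = 1.187, b = 1.000.
sin(ω/2) = (a − b)/(a + b) = 0.1870/2.187 = 0.08551, so ω = 2 arcsin(0.08551) ≈ 9.8°.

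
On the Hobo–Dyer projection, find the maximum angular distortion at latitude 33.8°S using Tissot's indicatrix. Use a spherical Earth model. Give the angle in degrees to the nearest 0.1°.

The Hobo–Dyer projection is cylindrical equal-area with φ₀ = 37.5°. Cylindrical equal-area (φ₀ = 37.5°): h = cos φ / cos 37.5° along meridians, k = cos 37.5° / cos φ along parallels; h·k = 1.
At 33.8°: h = 1.047, k = 0.9547; principal scales a = 1.047, b = 0.9547.
sin(ω/2) = (a − b)/(a + b) = 0.09272/2.002 = 0.04631, so ω = 2 arcsin(0.04631) ≈ 5.3°.

5.3°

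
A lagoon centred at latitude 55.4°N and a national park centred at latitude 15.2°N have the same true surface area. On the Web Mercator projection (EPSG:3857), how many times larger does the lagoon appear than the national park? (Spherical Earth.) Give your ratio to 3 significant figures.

2.89

Mercator areal scale is sec²φ.
At 55.4°: sec²(55.4°) = 1/0.5678² = 3.101.
At 15.2°: sec²(15.2°) = 1/0.9650² = 1.074.
Ratio = 3.101/1.074 = cos²(15.2°)/cos²(55.4°) ≈ 2.89.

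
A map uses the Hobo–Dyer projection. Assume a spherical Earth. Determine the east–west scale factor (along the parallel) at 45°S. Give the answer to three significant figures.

1.12

The Hobo–Dyer projection is cylindrical equal-area with φ₀ = 37.5°. Cylindrical equal-area (φ₀ = 37.5°): h = cos φ / cos 37.5° along meridians, k = cos 37.5° / cos φ along parallels; h·k = 1.
k = cos 37.5° / cos 45° = 0.7934/0.7071 = 1.122.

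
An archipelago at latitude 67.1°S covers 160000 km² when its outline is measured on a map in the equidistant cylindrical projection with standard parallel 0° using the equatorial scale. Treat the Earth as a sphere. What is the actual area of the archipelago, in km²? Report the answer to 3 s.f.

In the plate carrée (x = Rλ, y = Rφ), meridians are true-scale (h = 1) and parallels are stretched by k = sec φ.
Areal scale = h·k = 1 × sec φ; at 67.1°, h = 1.000, k = 2.570, so h·k = 2.570.
True area = apparent / (areal scale) = 160000 / 2.570 ≈ 62300 km².

62300 km²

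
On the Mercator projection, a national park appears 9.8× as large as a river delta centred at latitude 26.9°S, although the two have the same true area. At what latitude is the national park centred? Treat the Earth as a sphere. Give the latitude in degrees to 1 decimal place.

73.4°

For equal true areas on Mercator, apparent areas scale as sec²φ, so the ratio is cos²φ₂ / cos²φ₁.
cos²φ₂ / cos²φ₁ = 9.8  ⇒  cos φ₁ = cos 26.9° / √9.8 = 0.8918/3.130 = 0.2849.
φ₁ = arccos(0.2849) ≈ 73.4°.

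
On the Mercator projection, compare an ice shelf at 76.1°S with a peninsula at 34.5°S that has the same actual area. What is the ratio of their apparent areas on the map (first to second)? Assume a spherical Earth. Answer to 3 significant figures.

11.8

Mercator is conformal with k = sec φ, so areal scale = k² = sec²φ.
At 76.1°: sec²(76.1°) = 1/0.2402² = 17.33.
At 34.5°: sec²(34.5°) = 1/0.8241² = 1.472.
Ratio = 17.33/1.472 = cos²(34.5°)/cos²(76.1°) ≈ 11.8.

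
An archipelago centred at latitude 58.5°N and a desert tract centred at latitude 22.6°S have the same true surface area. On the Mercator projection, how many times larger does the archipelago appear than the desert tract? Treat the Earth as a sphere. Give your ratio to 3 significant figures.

Mercator is conformal with k = sec φ, so areal scale = k² = sec²φ.
At 58.5°: sec²(58.5°) = 1/0.5225² = 3.663.
At 22.6°: sec²(22.6°) = 1/0.9232² = 1.173.
Ratio = 3.663/1.173 = cos²(22.6°)/cos²(58.5°) ≈ 3.12.

3.12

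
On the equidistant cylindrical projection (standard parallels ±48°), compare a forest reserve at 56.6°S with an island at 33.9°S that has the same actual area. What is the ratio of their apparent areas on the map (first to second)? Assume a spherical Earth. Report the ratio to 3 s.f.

1.51

With standard parallel φ₀ = 48°, the equirectangular projection gives x = Rλ cos φ₀, y = Rφ, so h = 1 and k = cos 48° / cos φ.
Areal scale at 56.6°: h·k = 1.000 × 1.216 = 1.216.
Areal scale at 33.9°: h·k = 1.000 × 0.8062 = 0.8062.
Ratio = 1.216/0.8062 ≈ 1.51.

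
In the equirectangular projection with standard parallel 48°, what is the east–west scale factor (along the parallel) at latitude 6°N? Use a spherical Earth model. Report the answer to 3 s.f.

0.673

With standard parallel φ₀ = 48°, the equirectangular projection gives x = Rλ cos φ₀, y = Rφ, so h = 1 and k = cos 48° / cos φ.
k = cos 48° / cos 6° = 0.6691/0.9945 = 0.6728.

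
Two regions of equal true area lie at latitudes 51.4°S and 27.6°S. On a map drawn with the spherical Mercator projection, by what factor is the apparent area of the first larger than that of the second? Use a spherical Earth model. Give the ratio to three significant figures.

Mercator is conformal with k = sec φ, so areal scale = k² = sec²φ.
At 51.4°: sec²(51.4°) = 1/0.6239² = 2.569.
At 27.6°: sec²(27.6°) = 1/0.8862² = 1.273.
Ratio = 2.569/1.273 = cos²(27.6°)/cos²(51.4°) ≈ 2.02.

2.02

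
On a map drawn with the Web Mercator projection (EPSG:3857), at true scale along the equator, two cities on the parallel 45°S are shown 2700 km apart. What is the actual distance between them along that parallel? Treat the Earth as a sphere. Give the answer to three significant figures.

1910 km

Mercator is conformal, so the point scale is isotropic: h = k = sec φ = 1/cos φ.
Along the parallel at 45°, map distances are exaggerated by k = sec 45° = 1.414.
True distance = 2700 / 1.414 = 2700 × cos 45° ≈ 1910 km.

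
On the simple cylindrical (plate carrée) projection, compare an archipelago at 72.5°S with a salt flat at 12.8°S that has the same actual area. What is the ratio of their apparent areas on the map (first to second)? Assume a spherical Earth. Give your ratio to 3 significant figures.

Plate carrée maps x = Rλ, y = Rφ. The meridian scale is h = 1 and the parallel scale is k = 1/cos φ = sec φ.
Areal scale at 72.5°: h·k = 1.000 × 3.326 = 3.326.
Areal scale at 12.8°: h·k = 1.000 × 1.025 = 1.025.
Ratio = 3.326/1.025 ≈ 3.24.

3.24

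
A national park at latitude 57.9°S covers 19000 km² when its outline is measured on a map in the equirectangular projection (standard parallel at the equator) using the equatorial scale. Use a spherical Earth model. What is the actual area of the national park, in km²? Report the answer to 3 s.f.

Plate carrée maps x = Rλ, y = Rφ. The meridian scale is h = 1 and the parallel scale is k = 1/cos φ = sec φ.
Areal scale = h·k = 1 × sec φ; at 57.9°, h = 1.000, k = 1.882, so h·k = 1.882.
True area = apparent / (areal scale) = 19000 / 1.882 ≈ 10100 km².

10100 km²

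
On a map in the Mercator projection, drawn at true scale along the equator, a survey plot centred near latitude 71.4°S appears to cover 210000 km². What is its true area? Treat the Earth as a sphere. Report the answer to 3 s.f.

21400 km²

The Mercator projection is conformal; its linear scale factor is the same in every direction and equals sec φ = 1/cos φ.
Areal scale = k² = sec²φ = 1/cos²(71.4°) = 1/0.3190² = 9.829.
True area = apparent / (areal scale) = 210000 / 9.829 ≈ 21400 km².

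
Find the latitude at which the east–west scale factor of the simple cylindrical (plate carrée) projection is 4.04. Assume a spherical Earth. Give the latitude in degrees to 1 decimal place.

75.7°

Plate carrée: h = 1, k = sec φ along parallels.
sec φ = 4.04  ⇒  cos φ = 0.2475  ⇒  φ ≈ 75.7°.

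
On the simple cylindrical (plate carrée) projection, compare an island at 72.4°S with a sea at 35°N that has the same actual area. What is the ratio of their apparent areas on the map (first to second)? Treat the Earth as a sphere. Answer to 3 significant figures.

2.71

Plate carrée maps x = Rλ, y = Rφ. The meridian scale is h = 1 and the parallel scale is k = 1/cos φ = sec φ.
Areal scale at 72.4°: h·k = 1.000 × 3.307 = 3.307.
Areal scale at 35°: h·k = 1.000 × 1.221 = 1.221.
Ratio = 3.307/1.221 ≈ 2.71.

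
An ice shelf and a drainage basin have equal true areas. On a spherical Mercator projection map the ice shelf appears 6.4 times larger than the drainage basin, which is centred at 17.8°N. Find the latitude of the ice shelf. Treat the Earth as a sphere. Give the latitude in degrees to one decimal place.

For equal true areas on Mercator, apparent areas scale as sec²φ, so the ratio is cos²φ₂ / cos²φ₁.
cos²φ₂ / cos²φ₁ = 6.4  ⇒  cos φ₁ = cos 17.8° / √6.4 = 0.9521/2.530 = 0.3764.
φ₁ = arccos(0.3764) ≈ 67.9°.

67.9°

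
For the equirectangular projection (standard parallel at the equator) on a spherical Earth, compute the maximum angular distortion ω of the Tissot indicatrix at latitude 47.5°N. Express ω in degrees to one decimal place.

In the plate carrée (x = Rλ, y = Rφ), meridians are true-scale (h = 1) and parallels are stretched by k = sec φ.
At 47.5°: h = 1.000, k = 1.480; principal scales a = 1.480, b = 1.000.
sin(ω/2) = (a − b)/(a + b) = 0.4802/2.480 = 0.1936, so ω = 2 arcsin(0.1936) ≈ 22.3°.

22.3°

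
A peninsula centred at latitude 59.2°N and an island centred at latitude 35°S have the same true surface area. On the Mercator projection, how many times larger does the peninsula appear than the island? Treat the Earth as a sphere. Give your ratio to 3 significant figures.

Mercator is conformal with k = sec φ, so areal scale = k² = sec²φ.
At 59.2°: sec²(59.2°) = 1/0.5120² = 3.814.
At 35°: sec²(35°) = 1/0.8192² = 1.490.
Ratio = 3.814/1.490 = cos²(35°)/cos²(59.2°) ≈ 2.56.

2.56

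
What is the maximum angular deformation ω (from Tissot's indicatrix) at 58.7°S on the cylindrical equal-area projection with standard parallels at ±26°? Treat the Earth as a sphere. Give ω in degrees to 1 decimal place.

For cylindrical equal-area with standard parallel φ₀, h = cos φ / cos φ₀ and k = cos φ₀ / cos φ, so h·k = 1.
At 58.7°: h = 0.5780, k = 1.730; principal scales a = 1.730, b = 0.5780.
sin(ω/2) = (a − b)/(a + b) = 1.152/2.308 = 0.4991, so ω = 2 arcsin(0.4991) ≈ 59.9°.

59.9°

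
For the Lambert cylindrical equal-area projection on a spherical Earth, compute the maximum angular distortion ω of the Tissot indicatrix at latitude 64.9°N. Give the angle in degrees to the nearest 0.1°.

88.1°

The Lambert cylindrical equal-area projection is the cylindrical equal-area projection with its standard parallel at the equator (φ₀ = 0). For cylindrical equal-area with standard parallel φ₀, h = cos φ / cos φ₀ and k = cos φ₀ / cos φ, so h·k = 1.
At 64.9°: h = 0.4242, k = 2.357; principal scales a = 2.357, b = 0.4242.
sin(ω/2) = (a − b)/(a + b) = 1.933/2.782 = 0.6950, so ω = 2 arcsin(0.6950) ≈ 88.1°.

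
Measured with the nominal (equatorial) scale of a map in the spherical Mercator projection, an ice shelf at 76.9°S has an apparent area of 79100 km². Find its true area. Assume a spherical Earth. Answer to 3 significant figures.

4060 km²

Mercator is conformal, so the point scale is isotropic: h = k = sec φ = 1/cos φ.
Areal scale = k² = sec²φ = 1/cos²(76.9°) = 1/0.2267² = 19.47.
True area = apparent / (areal scale) = 79100 / 19.47 ≈ 4060 km².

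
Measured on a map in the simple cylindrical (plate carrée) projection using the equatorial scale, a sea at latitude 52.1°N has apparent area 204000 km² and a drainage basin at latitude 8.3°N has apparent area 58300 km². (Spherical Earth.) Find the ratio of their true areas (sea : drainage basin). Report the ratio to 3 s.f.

2.17

On the plate carrée, areal scale = h·k = 1 × sec φ, so true area = apparent × cos φ.
True area of sea: 204000 × cos(52.1°) = 204000 × 0.6143 = 125300 km².
True area of drainage basin: 58300 × cos(8.3°) = 58300 × 0.9895 = 57690 km².
Ratio = 125300 / 57690 ≈ 2.17.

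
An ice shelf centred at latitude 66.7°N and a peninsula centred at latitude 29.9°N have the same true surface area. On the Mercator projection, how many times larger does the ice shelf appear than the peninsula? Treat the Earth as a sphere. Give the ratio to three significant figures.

Mercator areal scale is sec²φ.
At 66.7°: sec²(66.7°) = 1/0.3955² = 6.392.
At 29.9°: sec²(29.9°) = 1/0.8669² = 1.331.
Ratio = 6.392/1.331 = cos²(29.9°)/cos²(66.7°) ≈ 4.80.

4.80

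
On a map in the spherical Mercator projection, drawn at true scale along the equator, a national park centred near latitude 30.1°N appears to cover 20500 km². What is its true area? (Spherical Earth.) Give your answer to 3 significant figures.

15300 km²

Mercator is conformal, so the point scale is isotropic: h = k = sec φ = 1/cos φ.
Areal scale = k² = sec²φ = 1/cos²(30.1°) = 1/0.8652² = 1.336.
True area = apparent / (areal scale) = 20500 / 1.336 ≈ 15300 km².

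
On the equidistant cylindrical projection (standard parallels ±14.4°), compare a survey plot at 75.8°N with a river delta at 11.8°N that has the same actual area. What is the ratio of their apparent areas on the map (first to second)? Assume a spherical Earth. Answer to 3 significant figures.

With standard parallel φ₀ = 14.4°, the equirectangular projection gives x = Rλ cos φ₀, y = Rφ, so h = 1 and k = cos 14.4° / cos φ.
Areal scale at 75.8°: h·k = 1.000 × 3.948 = 3.948.
Areal scale at 11.8°: h·k = 1.000 × 0.9895 = 0.9895.
Ratio = 3.948/0.9895 ≈ 3.99.

3.99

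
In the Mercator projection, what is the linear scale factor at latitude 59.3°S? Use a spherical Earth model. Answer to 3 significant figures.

Mercator is conformal, so the point scale is isotropic: h = k = sec φ = 1/cos φ.
k = 1/cos 59.3° = 1/0.5105 = 1.959.

1.96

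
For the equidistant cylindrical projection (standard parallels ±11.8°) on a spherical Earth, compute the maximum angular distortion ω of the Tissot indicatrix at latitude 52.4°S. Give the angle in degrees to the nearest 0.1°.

The equidistant cylindrical projection with φ₀ = 11.8° has h = 1 (meridians true) and k = cos φ₀ / cos φ along parallels.
At 52.4°: h = 1.000, k = 1.604; principal scales a = 1.604, b = 1.000.
sin(ω/2) = (a − b)/(a + b) = 0.6043/2.604 = 0.2320, so ω = 2 arcsin(0.2320) ≈ 26.8°.

26.8°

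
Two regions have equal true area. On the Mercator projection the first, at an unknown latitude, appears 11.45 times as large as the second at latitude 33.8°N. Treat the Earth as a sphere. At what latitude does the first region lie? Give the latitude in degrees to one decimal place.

On Mercator, (apparent₁)/(apparent₂) = sec²φ₁ / sec²φ₂ when true areas are equal.
cos²φ₂ / cos²φ₁ = 11.45  ⇒  cos φ₁ = cos 33.8° / √11.45 = 0.8310/3.384 = 0.2456.
φ₁ = arccos(0.2456) ≈ 75.8°.

75.8°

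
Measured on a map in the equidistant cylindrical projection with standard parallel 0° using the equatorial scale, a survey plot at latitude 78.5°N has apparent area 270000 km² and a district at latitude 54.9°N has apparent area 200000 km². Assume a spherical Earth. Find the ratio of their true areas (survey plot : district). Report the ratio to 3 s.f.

0.468

Plate carrée has h = 1 and k = sec φ, giving areal scale sec φ; true area = (apparent area) · cos φ.
True area of survey plot: 270000 × cos(78.5°) = 270000 × 0.1994 = 53830 km².
True area of district: 200000 × cos(54.9°) = 200000 × 0.5750 = 115000 km².
Ratio = 53830 / 115000 ≈ 0.468.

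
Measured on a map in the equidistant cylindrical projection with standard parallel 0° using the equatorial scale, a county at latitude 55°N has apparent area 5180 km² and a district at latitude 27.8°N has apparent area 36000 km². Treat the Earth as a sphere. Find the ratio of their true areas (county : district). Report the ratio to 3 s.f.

0.0933

Plate carrée has h = 1 and k = sec φ, giving areal scale sec φ; true area = (apparent area) · cos φ.
True area of county: 5180 × cos(55°) = 5180 × 0.5736 = 2971 km².
True area of district: 36000 × cos(27.8°) = 36000 × 0.8846 = 31840 km².
Ratio = 2971 / 31840 ≈ 0.0933.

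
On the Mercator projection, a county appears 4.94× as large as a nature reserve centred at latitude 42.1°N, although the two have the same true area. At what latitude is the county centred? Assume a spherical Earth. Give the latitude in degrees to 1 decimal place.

On Mercator, (apparent₁)/(apparent₂) = sec²φ₁ / sec²φ₂ when true areas are equal.
cos²φ₂ / cos²φ₁ = 4.94  ⇒  cos φ₁ = cos 42.1° / √4.94 = 0.7420/2.223 = 0.3338.
φ₁ = arccos(0.3338) ≈ 70.5°.

70.5°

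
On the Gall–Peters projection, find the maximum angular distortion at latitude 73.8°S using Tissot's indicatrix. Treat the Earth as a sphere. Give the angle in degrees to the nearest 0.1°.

93.9°

Gall–Peters is a cylindrical equal-area projection with standard parallels at ±45°. Cylindrical equal-area (φ₀ = 45°): h = cos φ / cos 45° along meridians, k = cos 45° / cos φ along parallels; h·k = 1.
At 73.8°: h = 0.3946, k = 2.535; principal scales a = 2.535, b = 0.3946.
sin(ω/2) = (a − b)/(a + b) = 2.140/2.929 = 0.7306, so ω = 2 arcsin(0.7306) ≈ 93.9°.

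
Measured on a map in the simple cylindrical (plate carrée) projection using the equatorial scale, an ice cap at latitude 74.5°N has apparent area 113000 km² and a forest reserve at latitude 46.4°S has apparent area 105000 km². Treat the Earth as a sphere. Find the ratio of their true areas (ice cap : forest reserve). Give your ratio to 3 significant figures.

0.417

Plate carrée has h = 1 and k = sec φ, giving areal scale sec φ; true area = (apparent area) · cos φ.
True area of ice cap: 113000 × cos(74.5°) = 113000 × 0.2672 = 30200 km².
True area of forest reserve: 105000 × cos(46.4°) = 105000 × 0.6896 = 72410 km².
Ratio = 30200 / 72410 ≈ 0.417.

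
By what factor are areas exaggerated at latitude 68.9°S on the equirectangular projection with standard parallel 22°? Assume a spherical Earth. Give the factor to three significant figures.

2.58

In the equirectangular projection with standard parallel φ₀ = 22° (x = Rλ cos φ₀, y = Rφ), meridians are true-scale (h = 1) and the parallel scale is k = cos φ₀ / cos φ.
Areal scale = h·k = 1 × cos φ₀ / cos φ; at 68.9°, h = 1.000, k = 2.576, so h·k = 2.576.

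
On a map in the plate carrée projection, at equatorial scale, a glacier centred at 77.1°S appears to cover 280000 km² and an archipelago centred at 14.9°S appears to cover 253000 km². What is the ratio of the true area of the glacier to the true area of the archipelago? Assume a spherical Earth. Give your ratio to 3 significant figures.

0.256

Plate carrée has h = 1 and k = sec φ, giving areal scale sec φ; true area = (apparent area) · cos φ.
True area of glacier: 280000 × cos(77.1°) = 280000 × 0.2233 = 62510 km².
True area of archipelago: 253000 × cos(14.9°) = 253000 × 0.9664 = 244500 km².
Ratio = 62510 / 244500 ≈ 0.256.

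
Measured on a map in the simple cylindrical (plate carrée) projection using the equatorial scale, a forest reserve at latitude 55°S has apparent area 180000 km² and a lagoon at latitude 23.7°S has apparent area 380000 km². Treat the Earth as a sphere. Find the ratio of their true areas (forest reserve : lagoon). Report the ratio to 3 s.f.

Plate carrée has h = 1 and k = sec φ, giving areal scale sec φ; true area = (apparent area) · cos φ.
True area of forest reserve: 180000 × cos(55°) = 180000 × 0.5736 = 103200 km².
True area of lagoon: 380000 × cos(23.7°) = 380000 × 0.9157 = 348000 km².
Ratio = 103200 / 348000 ≈ 0.297.

0.297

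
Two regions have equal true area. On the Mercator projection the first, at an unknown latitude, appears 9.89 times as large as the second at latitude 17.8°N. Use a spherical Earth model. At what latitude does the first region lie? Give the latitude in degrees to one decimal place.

72.4°

Mercator areal scale is sec²φ, so apparent-area ratio = sec²φ₁ / sec²φ₂ = cos²φ₂ / cos²φ₁.
cos²φ₂ / cos²φ₁ = 9.89  ⇒  cos φ₁ = cos 17.8° / √9.89 = 0.9521/3.145 = 0.3028.
φ₁ = arccos(0.3028) ≈ 72.4°.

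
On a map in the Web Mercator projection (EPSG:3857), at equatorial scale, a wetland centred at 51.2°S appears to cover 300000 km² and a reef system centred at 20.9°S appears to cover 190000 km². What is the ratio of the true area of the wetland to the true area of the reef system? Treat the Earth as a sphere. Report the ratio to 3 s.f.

0.710

Mercator's areal exaggeration is sec²φ; hence true area = (apparent area) · cos²φ.
True area of wetland: 300000 × cos²(51.2°) = 300000 × 0.3926 = 117800 km².
True area of reef system: 190000 × cos²(20.9°) = 190000 × 0.8727 = 165800 km².
Ratio = 117800 / 165800 ≈ 0.710.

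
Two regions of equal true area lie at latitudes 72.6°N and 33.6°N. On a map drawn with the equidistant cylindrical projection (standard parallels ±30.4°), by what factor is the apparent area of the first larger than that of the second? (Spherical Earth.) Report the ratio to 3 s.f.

The equidistant cylindrical projection with φ₀ = 30.4° has h = 1 (meridians true) and k = cos φ₀ / cos φ along parallels.
Areal scale at 72.6°: h·k = 1.000 × 2.884 = 2.884.
Areal scale at 33.6°: h·k = 1.000 × 1.036 = 1.036.
Ratio = 2.884/1.036 ≈ 2.79.

2.79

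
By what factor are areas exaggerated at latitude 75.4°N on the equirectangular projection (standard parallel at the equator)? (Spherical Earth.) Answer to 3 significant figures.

3.97

In the plate carrée (x = Rλ, y = Rφ), meridians are true-scale (h = 1) and parallels are stretched by k = sec φ.
Areal scale = h·k = 1 × sec φ; at 75.4°, h = 1.000, k = 3.967, so h·k = 3.967.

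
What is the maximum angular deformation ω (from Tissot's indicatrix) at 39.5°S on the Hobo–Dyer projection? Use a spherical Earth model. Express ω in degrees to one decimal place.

3.2°

The Hobo–Dyer projection is cylindrical equal-area with φ₀ = 37.5°. Cylindrical equal-area (φ₀ = 37.5°): h = cos φ / cos 37.5° along meridians, k = cos 37.5° / cos φ along parallels; h·k = 1.
At 39.5°: h = 0.9726, k = 1.028; principal scales a = 1.028, b = 0.9726.
sin(ω/2) = (a − b)/(a + b) = 0.05555/2.001 = 0.02776, so ω = 2 arcsin(0.02776) ≈ 3.2°.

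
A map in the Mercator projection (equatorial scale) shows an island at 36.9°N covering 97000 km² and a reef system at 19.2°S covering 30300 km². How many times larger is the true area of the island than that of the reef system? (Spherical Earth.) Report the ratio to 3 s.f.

On Mercator the areal scale is sec²φ, so true area = apparent × cos²φ.
True area of island: 97000 × cos²(36.9°) = 97000 × 0.6395 = 62030 km².
True area of reef system: 30300 × cos²(19.2°) = 30300 × 0.8918 = 27020 km².
Ratio = 62030 / 27020 ≈ 2.30.

2.30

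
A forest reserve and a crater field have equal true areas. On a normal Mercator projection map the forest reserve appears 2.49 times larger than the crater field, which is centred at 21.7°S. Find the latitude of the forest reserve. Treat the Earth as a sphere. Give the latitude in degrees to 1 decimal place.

For equal true areas on Mercator, apparent areas scale as sec²φ, so the ratio is cos²φ₂ / cos²φ₁.
cos²φ₂ / cos²φ₁ = 2.49  ⇒  cos φ₁ = cos 21.7° / √2.49 = 0.9291/1.578 = 0.5888.
φ₁ = arccos(0.5888) ≈ 53.9°.

53.9°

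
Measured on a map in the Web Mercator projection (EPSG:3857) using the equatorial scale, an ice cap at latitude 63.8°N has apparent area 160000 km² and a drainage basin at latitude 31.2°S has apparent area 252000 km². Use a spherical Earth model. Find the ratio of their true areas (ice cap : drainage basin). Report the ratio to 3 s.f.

On Mercator the areal scale is sec²φ, so true area = apparent × cos²φ.
True area of ice cap: 160000 × cos²(63.8°) = 160000 × 0.1949 = 31190 km².
True area of drainage basin: 252000 × cos²(31.2°) = 252000 × 0.7316 = 184400 km².
Ratio = 31190 / 184400 ≈ 0.169.

0.169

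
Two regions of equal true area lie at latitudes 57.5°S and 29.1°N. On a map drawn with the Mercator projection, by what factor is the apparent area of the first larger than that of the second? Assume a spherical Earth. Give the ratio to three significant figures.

2.64

Mercator areal scale is sec²φ.
At 57.5°: sec²(57.5°) = 1/0.5373² = 3.464.
At 29.1°: sec²(29.1°) = 1/0.8738² = 1.310.
Ratio = 3.464/1.310 = cos²(29.1°)/cos²(57.5°) ≈ 2.64.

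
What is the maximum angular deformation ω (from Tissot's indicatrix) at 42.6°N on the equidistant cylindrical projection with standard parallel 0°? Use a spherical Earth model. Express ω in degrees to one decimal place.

17.5°

In the plate carrée (x = Rλ, y = Rφ), meridians are true-scale (h = 1) and parallels are stretched by k = sec φ.
At 42.6°: h = 1.000, k = 1.359; principal scales a = 1.359, b = 1.000.
sin(ω/2) = (a − b)/(a + b) = 0.3585/2.359 = 0.1520, so ω = 2 arcsin(0.1520) ≈ 17.5°.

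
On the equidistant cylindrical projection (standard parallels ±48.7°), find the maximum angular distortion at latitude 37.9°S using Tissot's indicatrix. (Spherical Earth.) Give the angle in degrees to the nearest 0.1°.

10.2°

With standard parallel φ₀ = 48.7°, the equirectangular projection gives x = Rλ cos φ₀, y = Rφ, so h = 1 and k = cos 48.7° / cos φ.
At 37.9°: h = 1.000, k = 0.8364; principal scales a = 1.000, b = 0.8364.
sin(ω/2) = (a − b)/(a + b) = 0.1636/1.836 = 0.08908, so ω = 2 arcsin(0.08908) ≈ 10.2°.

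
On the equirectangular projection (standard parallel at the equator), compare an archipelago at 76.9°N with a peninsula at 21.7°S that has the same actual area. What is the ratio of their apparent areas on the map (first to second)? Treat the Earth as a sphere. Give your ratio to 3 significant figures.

Plate carrée maps x = Rλ, y = Rφ. The meridian scale is h = 1 and the parallel scale is k = 1/cos φ = sec φ.
Areal scale at 76.9°: h·k = 1.000 × 4.412 = 4.412.
Areal scale at 21.7°: h·k = 1.000 × 1.076 = 1.076.
Ratio = 4.412/1.076 ≈ 4.10.

4.10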